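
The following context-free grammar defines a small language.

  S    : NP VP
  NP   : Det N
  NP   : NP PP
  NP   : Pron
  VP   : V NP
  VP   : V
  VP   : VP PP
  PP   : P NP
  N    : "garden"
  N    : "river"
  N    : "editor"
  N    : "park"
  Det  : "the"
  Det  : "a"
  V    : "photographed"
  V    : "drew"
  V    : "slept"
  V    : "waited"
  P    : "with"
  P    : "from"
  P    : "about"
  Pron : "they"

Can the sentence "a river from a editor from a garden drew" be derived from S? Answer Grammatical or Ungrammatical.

S
  NP
    NP
      Det: a
      N: river
    PP
      P: from
      NP
        NP
          Det: a
          N: editor
        PP
          P: from
          NP
            Det: a
            N: garden
  VP
    V: drew
The bracketing above is licensed at every node by one of the given productions, with S at the root.

Grammatical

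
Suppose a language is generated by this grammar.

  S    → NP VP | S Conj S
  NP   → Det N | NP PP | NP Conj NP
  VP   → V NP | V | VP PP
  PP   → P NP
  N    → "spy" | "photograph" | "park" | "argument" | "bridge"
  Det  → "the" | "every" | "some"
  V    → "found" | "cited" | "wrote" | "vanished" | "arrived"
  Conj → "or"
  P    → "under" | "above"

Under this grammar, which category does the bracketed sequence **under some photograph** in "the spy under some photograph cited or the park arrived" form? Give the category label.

PP

[S [S [NP [NP [Det the] [N spy]] [PP [P under] [NP [Det some] [N photograph]]]] [VP [V cited]]] [Conj or] [S [NP [Det the] [N park]] [VP [V arrived]]]]
The span 'under some photograph' is the PP node built by PP → P NP.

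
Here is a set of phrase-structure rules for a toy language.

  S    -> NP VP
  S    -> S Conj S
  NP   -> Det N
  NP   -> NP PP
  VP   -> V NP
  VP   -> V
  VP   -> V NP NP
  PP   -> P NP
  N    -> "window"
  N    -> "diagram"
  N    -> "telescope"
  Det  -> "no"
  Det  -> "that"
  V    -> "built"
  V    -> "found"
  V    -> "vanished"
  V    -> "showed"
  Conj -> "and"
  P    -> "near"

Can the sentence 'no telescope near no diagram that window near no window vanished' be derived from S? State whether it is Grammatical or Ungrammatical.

Ungrammatical

For S → NP VP, every NP-prefix leaves a non-VP remainder: after 'no telescope' the remainder is not a VP; after 'no telescope near no diagram' the remainder is not a VP. The alternative S rule S → S Conj S likewise has no satisfying split.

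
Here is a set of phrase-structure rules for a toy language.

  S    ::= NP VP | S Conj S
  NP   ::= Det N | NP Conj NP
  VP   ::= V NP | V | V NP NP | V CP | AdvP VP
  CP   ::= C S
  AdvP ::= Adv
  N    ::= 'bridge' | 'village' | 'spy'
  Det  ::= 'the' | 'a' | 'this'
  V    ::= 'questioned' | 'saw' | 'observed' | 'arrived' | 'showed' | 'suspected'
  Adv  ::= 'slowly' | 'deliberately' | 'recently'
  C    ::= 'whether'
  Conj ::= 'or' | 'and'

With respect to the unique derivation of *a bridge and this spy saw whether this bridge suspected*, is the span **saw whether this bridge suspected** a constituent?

[S [NP [NP [Det a] [N bridge]] [Conj and] [NP [Det this] [N spy]]] [VP [V saw] [CP [C whether] [S [NP [Det this] [N bridge]] [VP [V suspected]]]]]]
The words 'saw whether this bridge suspected' are exhaustively dominated by a single VP node (built by VP → V CP), so they form a constituent.

Yes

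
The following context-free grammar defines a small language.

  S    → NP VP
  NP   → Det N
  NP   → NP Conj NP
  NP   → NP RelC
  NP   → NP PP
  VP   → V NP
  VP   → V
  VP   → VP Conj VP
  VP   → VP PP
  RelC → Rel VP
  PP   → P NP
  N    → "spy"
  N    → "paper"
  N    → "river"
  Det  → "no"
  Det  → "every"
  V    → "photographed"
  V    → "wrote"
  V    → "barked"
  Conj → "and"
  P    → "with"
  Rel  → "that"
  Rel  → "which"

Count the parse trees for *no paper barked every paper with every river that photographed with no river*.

10

Two of the 10 distinct bracketings:
[S [NP [Det no] [N paper]] [VP [V barked] [NP [NP [NP [Det every] [N paper]] [PP [P with] [NP [Det every] [N river]]]] [RelC [Rel that] [VP [VP [V photographed]] [PP [P with] [NP [Det no] [N river]]]]]]]]
[S [NP [Det no] [N paper]] [VP [V barked] [NP [NP [Det every] [N paper]] [PP [P with] [NP [NP [Det every] [N river]] [RelC [Rel that] [VP [VP [V photographed]] [PP [P with] [NP [Det no] [N river]]]]]]]]]]
The trees differ in how a recursive rule is bracketed over the same span.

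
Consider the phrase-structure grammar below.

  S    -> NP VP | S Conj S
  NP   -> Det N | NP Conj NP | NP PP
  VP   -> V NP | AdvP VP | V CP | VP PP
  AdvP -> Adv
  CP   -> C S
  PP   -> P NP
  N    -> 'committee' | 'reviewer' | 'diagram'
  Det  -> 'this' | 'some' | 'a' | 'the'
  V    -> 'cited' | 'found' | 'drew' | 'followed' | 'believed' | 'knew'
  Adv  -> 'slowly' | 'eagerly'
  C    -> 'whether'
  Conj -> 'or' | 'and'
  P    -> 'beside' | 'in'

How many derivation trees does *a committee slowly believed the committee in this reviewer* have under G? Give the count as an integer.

Two of the 3 distinct bracketings:
[S [NP [Det a] [N committee]] [VP [AdvP [Adv slowly]] [VP [V believed] [NP [NP [Det the] [N committee]] [PP [P in] [NP [Det this] [N reviewer]]]]]]]
[S [NP [Det a] [N committee]] [VP [AdvP [Adv slowly]] [VP [VP [V believed] [NP [Det the] [N committee]]] [PP [P in] [NP [Det this] [N reviewer]]]]]]
The difference turns on whether NP → NP PP is used at the relevant span, versus an alternative expansion of NP.

3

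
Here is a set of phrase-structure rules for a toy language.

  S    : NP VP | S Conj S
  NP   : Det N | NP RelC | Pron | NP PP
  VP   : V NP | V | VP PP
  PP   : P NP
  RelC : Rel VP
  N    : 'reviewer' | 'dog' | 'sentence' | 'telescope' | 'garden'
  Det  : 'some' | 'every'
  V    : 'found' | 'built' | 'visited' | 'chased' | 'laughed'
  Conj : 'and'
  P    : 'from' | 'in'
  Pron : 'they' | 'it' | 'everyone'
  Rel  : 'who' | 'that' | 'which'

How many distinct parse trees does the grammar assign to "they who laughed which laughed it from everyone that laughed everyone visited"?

Two of the 7 distinct bracketings:
[S [NP [NP [NP [Pron they]] [RelC [Rel who] [VP [V laughed]]]] [RelC [Rel which] [VP [V laughed] [NP [NP [NP [Pron it]] [PP [P from] [NP [Pron everyone]]]] [RelC [Rel that] [VP [V laughed] [NP [Pron everyone]]]]]]]] [VP [V visited]]]
[S [NP [NP [NP [Pron they]] [RelC [Rel who] [VP [V laughed]]]] [RelC [Rel which] [VP [V laughed] [NP [NP [Pron it]] [PP [P from] [NP [NP [Pron everyone]] [RelC [Rel that] [VP [V laughed] [NP [Pron everyone]]]]]]]]]] [VP [V visited]]]
The trees differ in how a recursive rule is bracketed over the same span.

7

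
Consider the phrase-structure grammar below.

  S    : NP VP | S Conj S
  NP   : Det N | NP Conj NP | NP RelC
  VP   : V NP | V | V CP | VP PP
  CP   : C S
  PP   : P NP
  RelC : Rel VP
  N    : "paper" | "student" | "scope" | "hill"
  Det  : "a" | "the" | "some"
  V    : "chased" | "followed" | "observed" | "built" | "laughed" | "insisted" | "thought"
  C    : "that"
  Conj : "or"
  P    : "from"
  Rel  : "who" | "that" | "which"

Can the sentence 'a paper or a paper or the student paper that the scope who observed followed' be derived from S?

An N word can never sit immediately before an N word in any string this grammar generates, so the substring 'student paper' rules out a derivation.

Ungrammatical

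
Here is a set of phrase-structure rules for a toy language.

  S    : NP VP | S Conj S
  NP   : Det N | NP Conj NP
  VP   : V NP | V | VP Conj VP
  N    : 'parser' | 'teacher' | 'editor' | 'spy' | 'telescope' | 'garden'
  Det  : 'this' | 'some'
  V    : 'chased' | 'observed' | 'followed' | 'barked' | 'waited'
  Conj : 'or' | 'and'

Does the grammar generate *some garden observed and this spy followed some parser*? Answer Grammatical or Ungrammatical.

[S [S [NP [Det some] [N garden]] [VP [V observed]]] [Conj and] [S [NP [Det this] [N spy]] [VP [V followed] [NP [Det some] [N parser]]]]]
The bracketing above is licensed at every node by one of the given productions, with S at the root.

Grammatical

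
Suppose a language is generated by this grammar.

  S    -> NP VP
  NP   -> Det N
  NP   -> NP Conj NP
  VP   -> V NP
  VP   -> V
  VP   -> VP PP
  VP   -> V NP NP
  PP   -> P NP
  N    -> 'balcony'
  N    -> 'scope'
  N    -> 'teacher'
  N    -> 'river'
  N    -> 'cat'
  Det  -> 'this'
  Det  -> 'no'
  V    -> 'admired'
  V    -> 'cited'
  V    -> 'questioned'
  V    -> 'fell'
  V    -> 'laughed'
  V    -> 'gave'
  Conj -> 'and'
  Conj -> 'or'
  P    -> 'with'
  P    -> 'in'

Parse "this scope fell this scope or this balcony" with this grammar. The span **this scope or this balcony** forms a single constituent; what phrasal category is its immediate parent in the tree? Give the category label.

[S [NP [Det this] [N scope]] [VP [V fell] [NP [NP [Det this] [N scope]] [Conj or] [NP [Det this] [N balcony]]]]]
The span 'this scope or this balcony' is the NP node built by NP → NP Conj NP.
Its mother is the VP built by VP → V NP.

VP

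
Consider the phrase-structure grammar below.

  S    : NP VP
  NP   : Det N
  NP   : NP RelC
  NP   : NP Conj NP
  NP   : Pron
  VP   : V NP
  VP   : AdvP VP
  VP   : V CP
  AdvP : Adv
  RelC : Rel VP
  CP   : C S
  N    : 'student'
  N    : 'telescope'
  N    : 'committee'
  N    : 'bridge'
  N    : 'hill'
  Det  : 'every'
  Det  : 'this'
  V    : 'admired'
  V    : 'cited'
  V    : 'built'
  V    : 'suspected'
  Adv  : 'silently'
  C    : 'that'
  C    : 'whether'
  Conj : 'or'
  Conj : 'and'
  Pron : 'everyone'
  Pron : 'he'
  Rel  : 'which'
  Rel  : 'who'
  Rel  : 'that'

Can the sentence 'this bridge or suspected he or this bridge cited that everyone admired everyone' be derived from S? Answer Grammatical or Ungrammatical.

A Conj word can never sit immediately before a V word in any string this grammar generates, so the substring 'or suspected' rules out a derivation.

Ungrammatical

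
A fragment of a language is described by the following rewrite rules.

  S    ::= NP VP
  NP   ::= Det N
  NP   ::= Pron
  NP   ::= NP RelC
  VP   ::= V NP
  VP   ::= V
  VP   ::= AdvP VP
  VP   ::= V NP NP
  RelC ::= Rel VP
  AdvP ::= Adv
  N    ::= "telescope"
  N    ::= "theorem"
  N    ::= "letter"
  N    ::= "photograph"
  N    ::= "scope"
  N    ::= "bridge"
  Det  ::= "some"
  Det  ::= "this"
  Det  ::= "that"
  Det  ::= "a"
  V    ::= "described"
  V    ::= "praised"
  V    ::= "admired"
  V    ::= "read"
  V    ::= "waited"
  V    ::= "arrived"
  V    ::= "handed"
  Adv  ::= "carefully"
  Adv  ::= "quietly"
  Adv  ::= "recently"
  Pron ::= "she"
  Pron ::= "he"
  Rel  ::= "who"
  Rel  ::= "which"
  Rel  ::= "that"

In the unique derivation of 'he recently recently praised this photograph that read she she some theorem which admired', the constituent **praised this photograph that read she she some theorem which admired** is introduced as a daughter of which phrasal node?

VP

S
  NP
    Pron: he
  VP
    AdvP
      Adv: recently
    VP
      AdvP
        Adv: recently
      VP
        V: praised
        NP
          NP
            Det: this
            N: photograph
          RelC
            Rel: that
            VP
              V: read
              NP
                Pron: she
              NP
                Pron: she
        NP
          NP
            Det: some
            N: theorem
          RelC
            Rel: which
            VP
              V: admired
The span 'praised this photograph that read she she some theorem which admired' is the VP node built by VP → V NP NP.
Its mother is the VP built by VP → AdvP VP.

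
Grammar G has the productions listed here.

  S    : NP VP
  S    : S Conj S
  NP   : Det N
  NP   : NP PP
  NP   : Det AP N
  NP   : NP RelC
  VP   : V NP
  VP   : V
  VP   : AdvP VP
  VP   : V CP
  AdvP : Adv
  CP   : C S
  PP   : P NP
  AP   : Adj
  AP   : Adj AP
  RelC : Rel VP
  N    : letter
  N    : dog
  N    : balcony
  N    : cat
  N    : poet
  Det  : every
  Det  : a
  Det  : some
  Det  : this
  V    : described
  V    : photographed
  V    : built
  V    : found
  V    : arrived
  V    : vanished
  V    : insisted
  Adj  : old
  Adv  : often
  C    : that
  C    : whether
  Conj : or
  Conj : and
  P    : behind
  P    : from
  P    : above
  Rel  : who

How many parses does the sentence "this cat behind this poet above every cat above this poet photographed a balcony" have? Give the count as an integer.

5

Two of the 5 distinct bracketings:
[S [NP [NP [Det this] [N cat]] [PP [P behind] [NP [NP [Det this] [N poet]] [PP [P above] [NP [NP [Det every] [N cat]] [PP [P above] [NP [Det this] [N poet]]]]]]]] [VP [V photographed] [NP [Det a] [N balcony]]]]
[S [NP [NP [Det this] [N cat]] [PP [P behind] [NP [NP [NP [Det this] [N poet]] [PP [P above] [NP [Det every] [N cat]]]] [PP [P above] [NP [Det this] [N poet]]]]]] [VP [V photographed] [NP [Det a] [N balcony]]]]
The trees differ in how a recursive rule is bracketed over the same span.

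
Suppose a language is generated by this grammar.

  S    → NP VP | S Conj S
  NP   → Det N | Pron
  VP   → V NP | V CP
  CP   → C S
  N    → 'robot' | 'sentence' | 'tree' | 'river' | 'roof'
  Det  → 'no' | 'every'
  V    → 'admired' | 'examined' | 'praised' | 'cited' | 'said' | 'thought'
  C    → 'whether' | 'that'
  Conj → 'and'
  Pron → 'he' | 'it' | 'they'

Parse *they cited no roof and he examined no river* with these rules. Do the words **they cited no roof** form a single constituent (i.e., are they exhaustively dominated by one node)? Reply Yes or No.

Yes

[S [S [NP [Pron they]] [VP [V cited] [NP [Det no] [N roof]]]] [Conj and] [S [NP [Pron he]] [VP [V examined] [NP [Det no] [N river]]]]]
The words 'they cited no roof' are exhaustively dominated by a single S node (built by S → NP VP), so they form a constituent.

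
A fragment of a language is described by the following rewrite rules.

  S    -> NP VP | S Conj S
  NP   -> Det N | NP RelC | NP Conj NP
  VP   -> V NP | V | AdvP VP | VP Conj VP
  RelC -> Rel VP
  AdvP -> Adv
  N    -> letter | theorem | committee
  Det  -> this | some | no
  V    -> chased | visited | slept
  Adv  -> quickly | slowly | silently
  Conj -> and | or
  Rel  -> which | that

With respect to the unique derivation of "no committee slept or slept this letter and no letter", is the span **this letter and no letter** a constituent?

Yes

[S [NP [Det no] [N committee]] [VP [VP [V slept]] [Conj or] [VP [V slept] [NP [NP [Det this] [N letter]] [Conj and] [NP [Det no] [N letter]]]]]]
The words 'this letter and no letter' are exhaustively dominated by a single NP node (built by NP → NP Conj NP), so they form a constituent.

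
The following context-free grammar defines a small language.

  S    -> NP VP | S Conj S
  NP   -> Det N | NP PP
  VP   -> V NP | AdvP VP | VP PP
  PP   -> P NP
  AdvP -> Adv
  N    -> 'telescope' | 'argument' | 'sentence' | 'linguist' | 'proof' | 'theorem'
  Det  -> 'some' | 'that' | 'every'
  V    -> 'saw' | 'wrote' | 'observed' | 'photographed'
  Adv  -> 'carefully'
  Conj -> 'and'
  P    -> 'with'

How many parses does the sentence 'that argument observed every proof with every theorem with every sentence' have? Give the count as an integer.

Two of the 5 distinct bracketings:
[S [NP [Det that] [N argument]] [VP [V observed] [NP [NP [Det every] [N proof]] [PP [P with] [NP [NP [Det every] [N theorem]] [PP [P with] [NP [Det every] [N sentence]]]]]]]]
[S [NP [Det that] [N argument]] [VP [V observed] [NP [NP [NP [Det every] [N proof]] [PP [P with] [NP [Det every] [N theorem]]]] [PP [P with] [NP [Det every] [N sentence]]]]]]
The trees differ in how a recursive rule is bracketed over the same span.

5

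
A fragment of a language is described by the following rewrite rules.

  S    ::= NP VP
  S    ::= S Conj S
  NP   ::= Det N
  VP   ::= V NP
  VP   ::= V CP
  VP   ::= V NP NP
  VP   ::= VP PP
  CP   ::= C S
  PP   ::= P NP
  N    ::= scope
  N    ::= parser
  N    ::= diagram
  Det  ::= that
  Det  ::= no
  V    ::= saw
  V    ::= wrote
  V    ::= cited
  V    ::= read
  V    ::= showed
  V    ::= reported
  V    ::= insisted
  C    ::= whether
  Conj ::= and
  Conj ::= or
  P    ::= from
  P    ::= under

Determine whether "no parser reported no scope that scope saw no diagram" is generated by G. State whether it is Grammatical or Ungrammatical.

For S → NP VP, the only prefix that parses as NP is 'no parser', but the remainder 'reported no scope that scope saw no diagram' is not a VP under these rules. The alternative S rule S → S Conj S likewise has no satisfying split.

Ungrammatical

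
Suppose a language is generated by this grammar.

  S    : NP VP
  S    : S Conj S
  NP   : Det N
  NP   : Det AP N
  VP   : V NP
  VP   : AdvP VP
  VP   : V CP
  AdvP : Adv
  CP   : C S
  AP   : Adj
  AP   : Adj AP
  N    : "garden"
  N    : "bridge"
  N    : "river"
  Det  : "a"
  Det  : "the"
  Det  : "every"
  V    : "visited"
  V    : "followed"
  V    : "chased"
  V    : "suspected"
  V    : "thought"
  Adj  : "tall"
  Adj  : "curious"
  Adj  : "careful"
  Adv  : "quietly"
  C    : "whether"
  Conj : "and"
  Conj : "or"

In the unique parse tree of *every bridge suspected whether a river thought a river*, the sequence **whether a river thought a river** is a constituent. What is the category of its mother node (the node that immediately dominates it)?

S
  NP
    Det: every
    N: bridge
  VP
    V: suspected
    CP
      C: whether
      S
        NP
          Det: a
          N: river
        VP
          V: thought
          NP
            Det: a
            N: river
The span 'whether a river thought a river' is the CP node built by CP → C S.
Its mother is the VP built by VP → V CP.

VP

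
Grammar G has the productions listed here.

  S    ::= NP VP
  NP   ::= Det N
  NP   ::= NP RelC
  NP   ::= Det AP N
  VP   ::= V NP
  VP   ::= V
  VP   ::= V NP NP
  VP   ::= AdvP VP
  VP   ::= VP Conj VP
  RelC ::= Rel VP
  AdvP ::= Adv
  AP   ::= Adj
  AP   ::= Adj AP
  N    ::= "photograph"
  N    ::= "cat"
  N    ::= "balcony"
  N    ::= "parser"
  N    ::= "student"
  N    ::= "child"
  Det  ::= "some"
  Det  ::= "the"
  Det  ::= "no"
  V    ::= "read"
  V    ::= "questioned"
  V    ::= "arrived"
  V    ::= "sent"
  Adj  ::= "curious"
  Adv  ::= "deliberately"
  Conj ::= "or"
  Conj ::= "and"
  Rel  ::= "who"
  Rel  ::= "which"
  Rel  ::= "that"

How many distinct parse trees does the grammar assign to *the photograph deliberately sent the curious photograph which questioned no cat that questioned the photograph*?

6

Two of the 6 distinct bracketings:
[S [NP [Det the] [N photograph]] [VP [AdvP [Adv deliberately]] [VP [V sent] [NP [NP [Det the] [AP [Adj curious]] [N photograph]] [RelC [Rel which] [VP [V questioned] [NP [NP [Det no] [N cat]] [RelC [Rel that] [VP [V questioned] [NP [Det the] [N photograph]]]]]]]]]]]
[S [NP [Det the] [N photograph]] [VP [AdvP [Adv deliberately]] [VP [V sent] [NP [NP [Det the] [AP [Adj curious]] [N photograph]] [RelC [Rel which] [VP [V questioned] [NP [NP [Det no] [N cat]] [RelC [Rel that] [VP [V questioned]]]] [NP [Det the] [N photograph]]]]]]]]
The difference turns on whether VP → V is used at the relevant span, versus an alternative expansion of VP.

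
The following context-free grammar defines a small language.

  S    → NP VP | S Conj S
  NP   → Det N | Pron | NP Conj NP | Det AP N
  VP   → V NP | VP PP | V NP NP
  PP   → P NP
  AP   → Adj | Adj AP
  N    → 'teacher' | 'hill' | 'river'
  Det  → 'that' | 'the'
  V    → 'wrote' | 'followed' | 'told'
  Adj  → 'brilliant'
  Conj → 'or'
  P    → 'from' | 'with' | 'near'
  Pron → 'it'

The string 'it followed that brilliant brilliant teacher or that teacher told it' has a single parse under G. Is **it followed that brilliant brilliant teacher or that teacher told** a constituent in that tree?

[S [S [NP [Pron it]] [VP [V followed] [NP [Det that] [AP [Adj brilliant] [AP [Adj brilliant]]] [N teacher]]]] [Conj or] [S [NP [Det that] [N teacher]] [VP [V told] [NP [Pron it]]]]]
The smallest constituent containing 'it followed that brilliant brilliant teacher or that teacher told' is the S spanning 'it followed that brilliant brilliant teacher or that teacher told it'; no single node in the tree dominates exactly the given words.

No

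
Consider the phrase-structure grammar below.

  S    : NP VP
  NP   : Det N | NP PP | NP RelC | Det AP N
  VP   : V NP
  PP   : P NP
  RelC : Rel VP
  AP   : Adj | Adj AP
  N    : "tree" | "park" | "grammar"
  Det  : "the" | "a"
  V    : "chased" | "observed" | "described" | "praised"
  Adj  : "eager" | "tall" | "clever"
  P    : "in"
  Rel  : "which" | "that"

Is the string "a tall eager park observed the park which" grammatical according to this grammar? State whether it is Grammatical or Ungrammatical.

For S → NP VP, the only prefix that parses as NP is 'a tall eager park', but the remainder 'observed the park which' is not a VP under these rules.

Ungrammatical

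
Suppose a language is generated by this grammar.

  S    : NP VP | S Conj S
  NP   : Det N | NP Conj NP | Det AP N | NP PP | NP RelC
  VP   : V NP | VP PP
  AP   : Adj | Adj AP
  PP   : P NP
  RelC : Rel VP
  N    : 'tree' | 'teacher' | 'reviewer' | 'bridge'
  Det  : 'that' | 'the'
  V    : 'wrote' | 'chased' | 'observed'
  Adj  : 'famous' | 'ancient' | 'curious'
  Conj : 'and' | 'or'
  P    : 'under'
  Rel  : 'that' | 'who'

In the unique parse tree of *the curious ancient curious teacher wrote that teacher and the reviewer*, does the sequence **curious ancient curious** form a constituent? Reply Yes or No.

[S [NP [Det the] [AP [Adj curious] [AP [Adj ancient] [AP [Adj curious]]]] [N teacher]] [VP [V wrote] [NP [NP [Det that] [N teacher]] [Conj and] [NP [Det the] [N reviewer]]]]]
The words 'curious ancient curious' are exhaustively dominated by a single AP node (built by AP → Adj AP), so they form a constituent.

Yes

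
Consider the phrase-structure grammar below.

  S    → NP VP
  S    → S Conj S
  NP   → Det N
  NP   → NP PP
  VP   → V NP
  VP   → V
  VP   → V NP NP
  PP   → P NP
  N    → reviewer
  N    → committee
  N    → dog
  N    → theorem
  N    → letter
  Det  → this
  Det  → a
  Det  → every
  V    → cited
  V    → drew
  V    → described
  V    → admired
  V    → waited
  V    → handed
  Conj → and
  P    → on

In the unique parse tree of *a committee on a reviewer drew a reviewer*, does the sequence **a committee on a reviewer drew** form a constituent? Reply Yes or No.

[S [NP [NP [Det a] [N committee]] [PP [P on] [NP [Det a] [N reviewer]]]] [VP [V drew] [NP [Det a] [N reviewer]]]]
The smallest constituent containing 'a committee on a reviewer drew' is the S spanning 'a committee on a reviewer drew a reviewer'; no single node in the tree dominates exactly the given words.

No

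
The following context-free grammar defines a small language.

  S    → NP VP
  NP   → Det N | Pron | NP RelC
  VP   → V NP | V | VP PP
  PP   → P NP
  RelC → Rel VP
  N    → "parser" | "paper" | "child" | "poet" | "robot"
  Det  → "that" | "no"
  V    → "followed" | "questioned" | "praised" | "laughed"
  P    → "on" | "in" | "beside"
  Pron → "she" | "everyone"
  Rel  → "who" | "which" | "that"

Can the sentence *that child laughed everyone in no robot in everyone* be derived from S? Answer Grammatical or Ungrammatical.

[S [NP [Det that] [N child]] [VP [VP [VP [V laughed] [NP [Pron everyone]]] [PP [P in] [NP [Det no] [N robot]]]] [PP [P in] [NP [Pron everyone]]]]]
Every word is introduced by a lexical rule and the phrasal rules combine the resulting categories into a single S.

Grammatical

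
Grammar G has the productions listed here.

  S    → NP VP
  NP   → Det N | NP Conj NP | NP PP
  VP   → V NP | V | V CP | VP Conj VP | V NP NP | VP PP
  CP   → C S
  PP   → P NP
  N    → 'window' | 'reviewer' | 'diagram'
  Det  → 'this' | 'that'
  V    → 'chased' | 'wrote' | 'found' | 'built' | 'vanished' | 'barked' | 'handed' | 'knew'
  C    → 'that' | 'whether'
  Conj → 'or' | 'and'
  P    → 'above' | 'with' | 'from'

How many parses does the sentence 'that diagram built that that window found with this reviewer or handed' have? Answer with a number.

3

Two of the 3 distinct bracketings:
[S [NP [Det that] [N diagram]] [VP [V built] [CP [C that] [S [NP [Det that] [N window]] [VP [VP [VP [V found]] [PP [P with] [NP [Det this] [N reviewer]]]] [Conj or] [VP [V handed]]]]]]]
[S [NP [Det that] [N diagram]] [VP [VP [V built] [CP [C that] [S [NP [Det that] [N window]] [VP [VP [V found]] [PP [P with] [NP [Det this] [N reviewer]]]]]]] [Conj or] [VP [V handed]]]]
The trees differ in how a recursive rule is bracketed over the same span.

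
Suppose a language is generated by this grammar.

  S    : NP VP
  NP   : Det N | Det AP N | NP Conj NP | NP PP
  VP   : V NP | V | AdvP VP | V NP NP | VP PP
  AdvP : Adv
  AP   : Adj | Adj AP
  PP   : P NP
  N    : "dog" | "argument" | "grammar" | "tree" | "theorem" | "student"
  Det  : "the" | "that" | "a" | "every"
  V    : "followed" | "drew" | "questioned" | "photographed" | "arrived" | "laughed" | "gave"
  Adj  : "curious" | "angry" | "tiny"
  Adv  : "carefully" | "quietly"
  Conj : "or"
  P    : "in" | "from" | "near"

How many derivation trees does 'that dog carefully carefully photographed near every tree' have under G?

Two of the 3 distinct bracketings:
[S [NP [Det that] [N dog]] [VP [AdvP [Adv carefully]] [VP [AdvP [Adv carefully]] [VP [VP [V photographed]] [PP [P near] [NP [Det every] [N tree]]]]]]]
[S [NP [Det that] [N dog]] [VP [AdvP [Adv carefully]] [VP [VP [AdvP [Adv carefully]] [VP [V photographed]]] [PP [P near] [NP [Det every] [N tree]]]]]]
The trees differ in how a recursive rule is bracketed over the same span.

3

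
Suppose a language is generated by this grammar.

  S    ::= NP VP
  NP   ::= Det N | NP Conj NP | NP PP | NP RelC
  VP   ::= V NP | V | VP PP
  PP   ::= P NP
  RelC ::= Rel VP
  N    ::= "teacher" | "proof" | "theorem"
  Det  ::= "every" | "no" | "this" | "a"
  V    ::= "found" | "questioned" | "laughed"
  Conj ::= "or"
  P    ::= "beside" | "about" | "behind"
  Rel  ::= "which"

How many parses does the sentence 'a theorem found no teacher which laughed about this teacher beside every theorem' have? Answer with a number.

9

Two of the 9 distinct bracketings:
[S [NP [Det a] [N theorem]] [VP [V found] [NP [NP [NP [Det no] [N teacher]] [RelC [Rel which] [VP [V laughed]]]] [PP [P about] [NP [NP [Det this] [N teacher]] [PP [P beside] [NP [Det every] [N theorem]]]]]]]]
[S [NP [Det a] [N theorem]] [VP [V found] [NP [NP [NP [NP [Det no] [N teacher]] [RelC [Rel which] [VP [V laughed]]]] [PP [P about] [NP [Det this] [N teacher]]]] [PP [P beside] [NP [Det every] [N theorem]]]]]]
The trees differ in how a recursive rule is bracketed over the same span.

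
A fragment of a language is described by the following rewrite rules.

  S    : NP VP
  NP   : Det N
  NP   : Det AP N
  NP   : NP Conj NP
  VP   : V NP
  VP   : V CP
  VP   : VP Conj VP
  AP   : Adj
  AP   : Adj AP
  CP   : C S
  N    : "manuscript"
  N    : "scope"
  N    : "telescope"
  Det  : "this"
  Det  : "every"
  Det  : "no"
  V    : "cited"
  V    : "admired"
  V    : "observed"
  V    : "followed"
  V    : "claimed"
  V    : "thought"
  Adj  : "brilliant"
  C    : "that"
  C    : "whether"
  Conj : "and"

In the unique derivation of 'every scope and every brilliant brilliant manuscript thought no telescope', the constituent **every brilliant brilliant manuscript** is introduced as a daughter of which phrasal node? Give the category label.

NP

S
  NP
    NP
      Det: every
      N: scope
    Conj: and
    NP
      Det: every
      AP
        Adj: brilliant
        AP
          Adj: brilliant
      N: manuscript
  VP
    V: thought
    NP
      Det: no
      N: telescope
The span 'every brilliant brilliant manuscript' is the NP node built by NP → Det AP N.
Its mother is the NP built by NP → NP Conj NP.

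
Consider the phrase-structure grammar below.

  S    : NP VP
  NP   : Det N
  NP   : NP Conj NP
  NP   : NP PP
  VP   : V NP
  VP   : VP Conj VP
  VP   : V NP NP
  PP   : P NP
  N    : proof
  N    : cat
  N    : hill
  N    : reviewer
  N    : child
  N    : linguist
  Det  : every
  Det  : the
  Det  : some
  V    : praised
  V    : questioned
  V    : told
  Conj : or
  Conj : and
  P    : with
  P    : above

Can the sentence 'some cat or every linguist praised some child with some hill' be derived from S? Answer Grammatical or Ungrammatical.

Grammatical

S
  NP
    NP
      Det: some
      N: cat
    Conj: or
    NP
      Det: every
      N: linguist
  VP
    V: praised
    NP
      NP
        Det: some
        N: child
      PP
        P: with
        NP
          Det: some
          N: hill
The bracketing above is licensed at every node by one of the given productions, with S at the root.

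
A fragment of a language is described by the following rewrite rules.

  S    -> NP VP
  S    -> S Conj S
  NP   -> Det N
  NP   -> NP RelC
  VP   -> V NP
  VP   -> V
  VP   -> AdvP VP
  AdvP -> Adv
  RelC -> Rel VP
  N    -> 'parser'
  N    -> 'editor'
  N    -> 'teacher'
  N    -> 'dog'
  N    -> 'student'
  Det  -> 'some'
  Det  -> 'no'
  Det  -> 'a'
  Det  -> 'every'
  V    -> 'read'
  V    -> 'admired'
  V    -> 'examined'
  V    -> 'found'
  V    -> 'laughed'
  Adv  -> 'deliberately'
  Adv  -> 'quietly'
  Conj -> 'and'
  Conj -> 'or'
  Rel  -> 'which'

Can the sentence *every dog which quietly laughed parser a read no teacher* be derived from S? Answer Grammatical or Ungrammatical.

Ungrammatical

A V word can never sit immediately before an N word in any string this grammar generates, so the substring 'laughed parser' rules out a derivation.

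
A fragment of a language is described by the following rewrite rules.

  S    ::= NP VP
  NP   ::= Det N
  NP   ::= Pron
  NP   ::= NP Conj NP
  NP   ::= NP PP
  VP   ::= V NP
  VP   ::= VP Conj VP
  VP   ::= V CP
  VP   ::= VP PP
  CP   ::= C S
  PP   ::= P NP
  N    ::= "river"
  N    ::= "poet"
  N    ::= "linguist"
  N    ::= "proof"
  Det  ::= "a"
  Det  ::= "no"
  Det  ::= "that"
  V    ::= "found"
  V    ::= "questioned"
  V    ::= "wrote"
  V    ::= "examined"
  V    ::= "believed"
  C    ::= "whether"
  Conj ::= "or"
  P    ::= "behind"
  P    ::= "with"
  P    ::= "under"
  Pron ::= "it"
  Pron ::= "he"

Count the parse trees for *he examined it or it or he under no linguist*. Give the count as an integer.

Two of the 7 distinct bracketings:
[S [NP [Pron he]] [VP [V examined] [NP [NP [Pron it]] [Conj or] [NP [NP [Pron it]] [Conj or] [NP [NP [Pron he]] [PP [P under] [NP [Det no] [N linguist]]]]]]]]
[S [NP [Pron he]] [VP [V examined] [NP [NP [Pron it]] [Conj or] [NP [NP [NP [Pron it]] [Conj or] [NP [Pron he]]] [PP [P under] [NP [Det no] [N linguist]]]]]]]
The trees differ in how a recursive rule is bracketed over the same span.

7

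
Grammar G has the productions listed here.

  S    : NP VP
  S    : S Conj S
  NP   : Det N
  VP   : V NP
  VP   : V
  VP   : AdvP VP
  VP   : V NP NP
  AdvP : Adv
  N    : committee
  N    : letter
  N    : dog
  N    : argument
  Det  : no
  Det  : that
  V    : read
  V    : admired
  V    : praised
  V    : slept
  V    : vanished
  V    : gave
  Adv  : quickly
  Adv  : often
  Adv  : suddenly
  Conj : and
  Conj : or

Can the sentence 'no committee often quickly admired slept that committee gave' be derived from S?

Ungrammatical

A V word can never sit immediately before a V word in any string this grammar generates, so the substring 'admired slept' rules out a derivation.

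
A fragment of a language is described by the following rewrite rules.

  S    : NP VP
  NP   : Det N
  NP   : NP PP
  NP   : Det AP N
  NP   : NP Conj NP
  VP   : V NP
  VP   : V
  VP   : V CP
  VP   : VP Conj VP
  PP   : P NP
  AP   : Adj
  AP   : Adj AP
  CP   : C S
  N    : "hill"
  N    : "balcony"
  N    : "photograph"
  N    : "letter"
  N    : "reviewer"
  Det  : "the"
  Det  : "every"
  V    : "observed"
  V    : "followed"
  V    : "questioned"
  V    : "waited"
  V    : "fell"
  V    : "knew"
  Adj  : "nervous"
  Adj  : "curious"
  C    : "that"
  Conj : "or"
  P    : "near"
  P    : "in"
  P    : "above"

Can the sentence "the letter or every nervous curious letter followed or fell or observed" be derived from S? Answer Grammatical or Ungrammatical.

S
  NP
    NP
      Det: the
      N: letter
    Conj: or
    NP
      Det: every
      AP
        Adj: nervous
        AP
          Adj: curious
      N: letter
  VP
    VP
      V: followed
    Conj: or
    VP
      VP
        V: fell
      Conj: or
      VP
        V: observed
The bracketing above is licensed at every node by one of the given productions, with S at the root.

Grammatical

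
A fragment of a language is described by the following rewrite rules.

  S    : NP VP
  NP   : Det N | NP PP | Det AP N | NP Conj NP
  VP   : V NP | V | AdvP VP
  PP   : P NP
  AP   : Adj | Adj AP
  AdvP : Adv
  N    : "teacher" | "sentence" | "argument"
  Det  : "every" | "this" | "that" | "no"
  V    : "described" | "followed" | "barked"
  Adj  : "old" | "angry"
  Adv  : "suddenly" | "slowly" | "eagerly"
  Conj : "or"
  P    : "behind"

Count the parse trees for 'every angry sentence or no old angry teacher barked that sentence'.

1

[S [NP [NP [Det every] [AP [Adj angry]] [N sentence]] [Conj or] [NP [Det no] [AP [Adj old] [AP [Adj angry]]] [N teacher]]] [VP [V barked] [NP [Det that] [N sentence]]]]
No rule offers an alternative attachment or grouping for any span, so this is the only derivation.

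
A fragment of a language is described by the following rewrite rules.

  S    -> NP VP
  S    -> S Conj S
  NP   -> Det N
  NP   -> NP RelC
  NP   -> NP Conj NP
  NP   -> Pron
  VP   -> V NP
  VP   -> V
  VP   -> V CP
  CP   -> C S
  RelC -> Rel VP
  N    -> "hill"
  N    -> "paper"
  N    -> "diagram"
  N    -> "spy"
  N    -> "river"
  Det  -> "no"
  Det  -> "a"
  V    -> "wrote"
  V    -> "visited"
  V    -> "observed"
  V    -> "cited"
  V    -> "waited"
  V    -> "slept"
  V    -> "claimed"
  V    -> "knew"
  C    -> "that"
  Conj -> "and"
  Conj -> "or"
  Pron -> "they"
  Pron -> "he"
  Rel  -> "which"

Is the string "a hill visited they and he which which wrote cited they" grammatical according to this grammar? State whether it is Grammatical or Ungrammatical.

A Rel word can never sit immediately before a Rel word in any string this grammar generates, so the substring 'which which' rules out a derivation.

Ungrammatical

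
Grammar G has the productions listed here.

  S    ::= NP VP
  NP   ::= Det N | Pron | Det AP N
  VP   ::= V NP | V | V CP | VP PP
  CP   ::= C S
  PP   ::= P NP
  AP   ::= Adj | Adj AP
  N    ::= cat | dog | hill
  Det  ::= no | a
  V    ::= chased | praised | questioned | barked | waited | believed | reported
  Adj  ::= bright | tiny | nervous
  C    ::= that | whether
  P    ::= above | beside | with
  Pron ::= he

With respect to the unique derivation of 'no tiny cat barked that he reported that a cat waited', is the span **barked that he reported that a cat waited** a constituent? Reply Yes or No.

Yes

[S [NP [Det no] [AP [Adj tiny]] [N cat]] [VP [V barked] [CP [C that] [S [NP [Pron he]] [VP [V reported] [CP [C that] [S [NP [Det a] [N cat]] [VP [V waited]]]]]]]]]
The words 'barked that he reported that a cat waited' are exhaustively dominated by a single VP node (built by VP → V CP), so they form a constituent.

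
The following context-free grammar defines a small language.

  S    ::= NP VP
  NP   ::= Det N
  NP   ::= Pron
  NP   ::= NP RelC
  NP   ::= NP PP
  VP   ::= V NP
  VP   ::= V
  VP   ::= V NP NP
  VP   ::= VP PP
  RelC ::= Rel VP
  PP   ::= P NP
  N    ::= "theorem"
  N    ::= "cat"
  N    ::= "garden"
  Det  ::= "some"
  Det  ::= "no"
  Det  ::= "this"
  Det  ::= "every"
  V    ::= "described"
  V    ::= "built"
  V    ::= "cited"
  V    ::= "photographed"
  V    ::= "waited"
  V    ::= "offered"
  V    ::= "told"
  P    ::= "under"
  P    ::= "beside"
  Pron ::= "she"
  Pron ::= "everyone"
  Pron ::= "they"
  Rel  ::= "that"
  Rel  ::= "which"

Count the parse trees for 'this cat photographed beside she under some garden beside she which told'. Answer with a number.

9

Two of the 9 distinct bracketings:
[S [NP [Det this] [N cat]] [VP [VP [V photographed]] [PP [P beside] [NP [NP [NP [Pron she]] [PP [P under] [NP [NP [Det some] [N garden]] [PP [P beside] [NP [Pron she]]]]]] [RelC [Rel which] [VP [V told]]]]]]]
[S [NP [Det this] [N cat]] [VP [VP [V photographed]] [PP [P beside] [NP [NP [NP [NP [Pron she]] [PP [P under] [NP [Det some] [N garden]]]] [PP [P beside] [NP [Pron she]]]] [RelC [Rel which] [VP [V told]]]]]]]
The trees differ in how a recursive rule is bracketed over the same span.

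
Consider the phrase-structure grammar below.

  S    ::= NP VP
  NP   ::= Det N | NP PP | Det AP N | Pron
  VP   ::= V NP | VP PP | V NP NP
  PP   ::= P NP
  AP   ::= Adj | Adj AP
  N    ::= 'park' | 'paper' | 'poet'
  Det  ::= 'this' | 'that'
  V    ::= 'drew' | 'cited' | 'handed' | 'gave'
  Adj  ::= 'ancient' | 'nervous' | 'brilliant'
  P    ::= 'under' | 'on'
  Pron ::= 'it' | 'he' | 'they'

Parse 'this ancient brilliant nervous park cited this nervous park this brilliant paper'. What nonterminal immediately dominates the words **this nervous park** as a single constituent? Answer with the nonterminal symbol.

S
  NP
    Det: this
    AP
      Adj: ancient
      AP
        Adj: brilliant
        AP
          Adj: nervous
    N: park
  VP
    V: cited
    NP
      Det: this
      AP
        Adj: nervous
      N: park
    NP
      Det: this
      AP
        Adj: brilliant
      N: paper
The span 'this nervous park' is the NP node built by NP → Det AP N.

NP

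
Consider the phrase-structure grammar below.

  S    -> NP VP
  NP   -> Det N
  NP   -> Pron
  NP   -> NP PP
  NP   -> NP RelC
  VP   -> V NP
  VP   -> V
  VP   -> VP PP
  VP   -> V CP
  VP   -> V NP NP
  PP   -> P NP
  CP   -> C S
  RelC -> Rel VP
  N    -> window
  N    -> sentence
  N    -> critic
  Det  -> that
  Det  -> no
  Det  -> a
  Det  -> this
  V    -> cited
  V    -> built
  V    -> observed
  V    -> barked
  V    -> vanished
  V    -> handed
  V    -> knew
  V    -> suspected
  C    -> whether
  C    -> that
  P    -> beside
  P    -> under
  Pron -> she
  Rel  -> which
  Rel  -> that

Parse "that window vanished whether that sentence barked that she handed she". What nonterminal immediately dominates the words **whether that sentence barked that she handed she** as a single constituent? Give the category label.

S
  NP
    Det: that
    N: window
  VP
    V: vanished
    CP
      C: whether
      S
        NP
          Det: that
          N: sentence
        VP
          V: barked
          CP
            C: that
            S
              NP
                Pron: she
              VP
                V: handed
                NP
                  Pron: she
The span 'whether that sentence barked that she handed she' is the CP node built by CP → C S.

CP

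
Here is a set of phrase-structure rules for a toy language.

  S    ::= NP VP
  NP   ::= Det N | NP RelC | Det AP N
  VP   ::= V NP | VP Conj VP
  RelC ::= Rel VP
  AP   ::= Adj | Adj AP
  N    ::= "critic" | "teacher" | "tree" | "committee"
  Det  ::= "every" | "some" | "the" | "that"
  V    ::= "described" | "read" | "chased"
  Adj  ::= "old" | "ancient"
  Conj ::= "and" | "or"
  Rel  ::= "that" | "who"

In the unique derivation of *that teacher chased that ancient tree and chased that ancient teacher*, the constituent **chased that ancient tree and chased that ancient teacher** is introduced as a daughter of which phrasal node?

S

[S [NP [Det that] [N teacher]] [VP [VP [V chased] [NP [Det that] [AP [Adj ancient]] [N tree]]] [Conj and] [VP [V chased] [NP [Det that] [AP [Adj ancient]] [N teacher]]]]]
The span 'chased that ancient tree and chased that ancient teacher' is the VP node built by VP → VP Conj VP.
Its mother is the S built by S → NP VP.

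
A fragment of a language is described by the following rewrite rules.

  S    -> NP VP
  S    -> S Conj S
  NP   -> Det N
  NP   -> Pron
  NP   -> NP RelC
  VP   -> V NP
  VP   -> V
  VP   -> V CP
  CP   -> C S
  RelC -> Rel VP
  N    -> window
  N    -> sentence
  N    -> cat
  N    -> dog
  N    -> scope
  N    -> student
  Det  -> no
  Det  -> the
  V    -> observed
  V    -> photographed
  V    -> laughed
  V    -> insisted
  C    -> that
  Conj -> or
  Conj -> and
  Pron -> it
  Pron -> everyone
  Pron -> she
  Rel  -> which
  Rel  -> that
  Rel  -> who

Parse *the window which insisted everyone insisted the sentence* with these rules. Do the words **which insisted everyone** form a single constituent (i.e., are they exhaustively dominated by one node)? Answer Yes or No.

Yes

[S [NP [NP [Det the] [N window]] [RelC [Rel which] [VP [V insisted] [NP [Pron everyone]]]]] [VP [V insisted] [NP [Det the] [N sentence]]]]
The words 'which insisted everyone' are exhaustively dominated by a single RelC node (built by RelC → Rel VP), so they form a constituent.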